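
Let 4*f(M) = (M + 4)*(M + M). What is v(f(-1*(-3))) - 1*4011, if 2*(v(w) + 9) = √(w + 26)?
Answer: -4020 + √146/4 ≈ -4017.0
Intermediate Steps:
f(M) = M*(4 + M)/2 (f(M) = ((M + 4)*(M + M))/4 = ((4 + M)*(2*M))/4 = (2*M*(4 + M))/4 = M*(4 + M)/2)
v(w) = -9 + √(26 + w)/2 (v(w) = -9 + √(w + 26)/2 = -9 + √(26 + w)/2)
v(f(-1*(-3))) - 1*4011 = (-9 + √(26 + (-1*(-3))*(4 - 1*(-3))/2)/2) - 1*4011 = (-9 + √(26 + (½)*3*(4 + 3))/2) - 4011 = (-9 + √(26 + (½)*3*7)/2) - 4011 = (-9 + √(26 + 21/2)/2) - 4011 = (-9 + √(73/2)/2) - 4011 = (-9 + (√146/2)/2) - 4011 = (-9 + √146/4) - 4011 = -4020 + √146/4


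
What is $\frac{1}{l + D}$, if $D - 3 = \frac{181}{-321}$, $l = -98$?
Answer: $- \frac{321}{30676} \approx -0.010464$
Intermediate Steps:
$D = \frac{782}{321}$ ($D = 3 + \frac{181}{-321} = 3 + 181 \left(- \frac{1}{321}\right) = 3 - \frac{181}{321} = \frac{782}{321} \approx 2.4361$)
$\frac{1}{l + D} = \frac{1}{-98 + \frac{782}{321}} = \frac{1}{- \frac{30676}{321}} = - \frac{321}{30676}$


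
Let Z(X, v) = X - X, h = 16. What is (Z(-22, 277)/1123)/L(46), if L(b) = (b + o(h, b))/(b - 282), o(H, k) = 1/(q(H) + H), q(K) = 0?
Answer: 0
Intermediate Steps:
o(H, k) = 1/H (o(H, k) = 1/(0 + H) = 1/H)
Z(X, v) = 0
L(b) = (1/16 + b)/(-282 + b) (L(b) = (b + 1/16)/(b - 282) = (b + 1/16)/(-282 + b) = (1/16 + b)/(-282 + b))
(Z(-22, 277)/1123)/L(46) = (0/1123)/(((1/16 + 46)/(-282 + 46))) = (0*(1/1123))/(((737/16)/(-236))) = 0/((-1/236*737/16)) = 0/(-737/3776) = 0*(-3776/737) = 0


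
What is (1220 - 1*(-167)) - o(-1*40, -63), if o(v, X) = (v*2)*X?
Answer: -3653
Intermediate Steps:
o(v, X) = 2*X*v (o(v, X) = (2*v)*X = 2*X*v)
(1220 - 1*(-167)) - o(-1*40, -63) = (1220 - 1*(-167)) - 2*(-63)*(-1*40) = (1220 + 167) - 2*(-63)*(-40) = 1387 - 1*5040 = 1387 - 5040 = -3653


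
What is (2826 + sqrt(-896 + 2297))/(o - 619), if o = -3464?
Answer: -942/1361 - sqrt(1401)/4083 ≈ -0.70131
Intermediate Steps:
(2826 + sqrt(-896 + 2297))/(o - 619) = (2826 + sqrt(-896 + 2297))/(-3464 - 619) = (2826 + sqrt(1401))/(-4083) = (2826 + sqrt(1401))*(-1/4083) = -942/1361 - sqrt(1401)/4083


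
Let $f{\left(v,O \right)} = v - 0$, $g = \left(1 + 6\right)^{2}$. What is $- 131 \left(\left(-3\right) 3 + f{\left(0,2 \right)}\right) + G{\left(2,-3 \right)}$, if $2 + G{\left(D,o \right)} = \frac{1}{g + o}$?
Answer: $\frac{54143}{46} \approx 1177.0$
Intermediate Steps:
$g = 49$ ($g = 7^{2} = 49$)
$G{\left(D,o \right)} = -2 + \frac{1}{49 + o}$
$f{\left(v,O \right)} = v$ ($f{\left(v,O \right)} = v + 0 = v$)
$- 131 \left(\left(-3\right) 3 + f{\left(0,2 \right)}\right) + G{\left(2,-3 \right)} = - 131 \left(\left(-3\right) 3 + 0\right) + \frac{-97 - -6}{49 - 3} = - 131 \left(-9 + 0\right) + \frac{-97 + 6}{46} = \left(-131\right) \left(-9\right) + \frac{1}{46} \left(-91\right) = 1179 - \frac{91}{46} = \frac{54143}{46}$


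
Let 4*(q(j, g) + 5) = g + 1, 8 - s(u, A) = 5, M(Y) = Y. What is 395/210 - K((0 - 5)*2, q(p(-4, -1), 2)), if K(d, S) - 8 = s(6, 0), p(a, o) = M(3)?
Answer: -383/42 ≈ -9.1190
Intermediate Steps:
s(u, A) = 3 (s(u, A) = 8 - 1*5 = 8 - 5 = 3)
p(a, o) = 3
q(j, g) = -19/4 + g/4 (q(j, g) = -5 + (g + 1)/4 = -5 + (1 + g)/4 = -5 + (¼ + g/4) = -19/4 + g/4)
K(d, S) = 11 (K(d, S) = 8 + 3 = 11)
395/210 - K((0 - 5)*2, q(p(-4, -1), 2)) = 395/210 - 1*11 = 395*(1/210) - 11 = 79/42 - 11 = -383/42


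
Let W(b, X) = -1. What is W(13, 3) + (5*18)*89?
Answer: 8009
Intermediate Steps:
W(13, 3) + (5*18)*89 = -1 + (5*18)*89 = -1 + 90*89 = -1 + 8010 = 8009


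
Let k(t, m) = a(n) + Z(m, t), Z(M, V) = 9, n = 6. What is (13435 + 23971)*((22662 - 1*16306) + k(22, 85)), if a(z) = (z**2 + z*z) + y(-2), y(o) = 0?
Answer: 240782422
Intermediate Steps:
a(z) = 2*z**2 (a(z) = (z**2 + z*z) + 0 = (z**2 + z**2) + 0 = 2*z**2 + 0 = 2*z**2)
k(t, m) = 81 (k(t, m) = 2*6**2 + 9 = 2*36 + 9 = 72 + 9 = 81)
(13435 + 23971)*((22662 - 1*16306) + k(22, 85)) = (13435 + 23971)*((22662 - 1*16306) + 81) = 37406*((22662 - 16306) + 81) = 37406*(6356 + 81) = 37406*6437 = 240782422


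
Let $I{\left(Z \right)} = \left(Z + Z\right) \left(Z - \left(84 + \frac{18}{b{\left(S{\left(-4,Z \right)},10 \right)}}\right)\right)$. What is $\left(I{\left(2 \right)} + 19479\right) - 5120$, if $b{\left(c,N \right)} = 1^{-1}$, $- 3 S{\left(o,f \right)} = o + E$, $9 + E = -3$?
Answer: $13959$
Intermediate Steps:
$E = -12$ ($E = -9 - 3 = -12$)
$S{\left(o,f \right)} = 4 - \frac{o}{3}$ ($S{\left(o,f \right)} = - \frac{o - 12}{3} = - \frac{-12 + o}{3} = 4 - \frac{o}{3}$)
$b{\left(c,N \right)} = 1$
$I{\left(Z \right)} = 2 Z \left(-102 + Z\right)$ ($I{\left(Z \right)} = \left(Z + Z\right) \left(Z - 102\right) = 2 Z \left(Z - 102\right) = 2 Z \left(-102 + Z\right)$)
$\left(I{\left(2 \right)} + 19479\right) - 5120 = \left(2 \cdot 2 \left(-102 + 2\right) + 19479\right) - 5120 = \left(2 \cdot 2 \left(-100\right) + 19479\right) - 5120 = \left(-400 + 19479\right) - 5120 = 19079 - 5120 = 13959$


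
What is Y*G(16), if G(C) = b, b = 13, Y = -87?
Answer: -1131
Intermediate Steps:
G(C) = 13
Y*G(16) = -87*13 = -1131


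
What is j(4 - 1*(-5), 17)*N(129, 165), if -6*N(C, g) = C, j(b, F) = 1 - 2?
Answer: 43/2 ≈ 21.500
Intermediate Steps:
j(b, F) = -1
N(C, g) = -C/6
j(4 - 1*(-5), 17)*N(129, 165) = -(-1)*129/6 = -1*(-43/2) = 43/2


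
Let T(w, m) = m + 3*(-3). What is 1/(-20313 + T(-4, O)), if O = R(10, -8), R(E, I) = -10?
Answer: -1/20332 ≈ -4.9184e-5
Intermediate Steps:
O = -10
T(w, m) = -9 + m (T(w, m) = m - 9 = -9 + m)
1/(-20313 + T(-4, O)) = 1/(-20313 + (-9 - 10)) = 1/(-20313 - 19) = 1/(-20332) = -1/20332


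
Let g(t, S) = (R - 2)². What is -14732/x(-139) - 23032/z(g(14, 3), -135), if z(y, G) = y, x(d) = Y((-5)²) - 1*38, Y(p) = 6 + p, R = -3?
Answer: 207076/175 ≈ 1183.3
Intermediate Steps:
g(t, S) = 25 (g(t, S) = (-3 - 2)² = (-5)² = 25)
x(d) = -7 (x(d) = (6 + (-5)²) - 1*38 = (6 + 25) - 38 = 31 - 38 = -7)
-14732/x(-139) - 23032/z(g(14, 3), -135) = -14732/(-7) - 23032/25 = -14732*(-⅐) - 23032*1/25 = 14732/7 - 23032/25 = 207076/175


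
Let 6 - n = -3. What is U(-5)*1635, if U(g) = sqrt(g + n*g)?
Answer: 8175*I*sqrt(2) ≈ 11561.0*I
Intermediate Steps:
n = 9 (n = 6 - 1*(-3) = 6 + 3 = 9)
U(g) = sqrt(10)*sqrt(g) (U(g) = sqrt(g + 9*g) = sqrt(10*g) = sqrt(10)*sqrt(g))
U(-5)*1635 = (sqrt(10)*sqrt(-5))*1635 = (sqrt(10)*(I*sqrt(5)))*1635 = (5*I*sqrt(2))*1635 = 8175*I*sqrt(2)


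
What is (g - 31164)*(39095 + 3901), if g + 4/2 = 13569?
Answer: -756600612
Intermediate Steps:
g = 13567 (g = -2 + 13569 = 13567)
(g - 31164)*(39095 + 3901) = (13567 - 31164)*(39095 + 3901) = -17597*42996 = -756600612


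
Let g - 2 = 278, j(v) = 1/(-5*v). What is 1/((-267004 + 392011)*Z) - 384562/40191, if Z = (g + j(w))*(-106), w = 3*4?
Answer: -14267199877772276/1491080840726313 ≈ -9.5684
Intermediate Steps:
w = 12
j(v) = -1/(5*v)
g = 280 (g = 2 + 278 = 280)
Z = -890347/30 (Z = (280 - ⅕/12)*(-106) = (280 - ⅕*1/12)*(-106) = (280 - 1/60)*(-106) = (16799/60)*(-106) = -890347/30 ≈ -29678.)
1/((-267004 + 392011)*Z) - 384562/40191 = 1/((-267004 + 392011)*(-890347/30)) - 384562/40191 = -30/890347/125007 - 384562*1/40191 = (1/125007)*(-30/890347) - 384562/40191 = -10/37099869143 - 384562/40191 = -14267199877772276/1491080840726313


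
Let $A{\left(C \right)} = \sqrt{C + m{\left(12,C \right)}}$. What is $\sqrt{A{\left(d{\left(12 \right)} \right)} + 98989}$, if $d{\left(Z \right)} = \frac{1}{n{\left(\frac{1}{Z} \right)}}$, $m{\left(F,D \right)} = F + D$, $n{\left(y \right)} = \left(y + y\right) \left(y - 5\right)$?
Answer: $\frac{\sqrt{344580709 + 118 \sqrt{8319}}}{59} \approx 314.63$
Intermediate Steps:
$n{\left(y \right)} = 2 y \left(-5 + y\right)$
$m{\left(F,D \right)} = D + F$
$d{\left(Z \right)} = \frac{Z}{2 \left(-5 + \frac{1}{Z}\right)}$ ($d{\left(Z \right)} = \frac{1}{2 \frac{1}{Z} \left(-5 + \frac{1}{Z}\right)} = \frac{Z}{2 \left(-5 + \frac{1}{Z}\right)}$)
$A{\left(C \right)} = \sqrt{12 + 2 C}$ ($A{\left(C \right)} = \sqrt{C + \left(C + 12\right)} = \sqrt{C + \left(12 + C\right)} = \sqrt{12 + 2 C}$)
$\sqrt{A{\left(d{\left(12 \right)} \right)} + 98989} = \sqrt{\sqrt{12 + 2 \left(- \frac{12^{2}}{-2 + 10 \cdot 12}\right)} + 98989} = \sqrt{\sqrt{12 + 2 \left(\left(-1\right) 144 \frac{1}{-2 + 120}\right)} + 98989} = \sqrt{\sqrt{12 + 2 \left(\left(-1\right) 144 \cdot \frac{1}{118}\right)} + 98989} = \sqrt{\sqrt{12 + 2 \left(- \frac{72}{59}\right)} + 98989} = \sqrt{\sqrt{12 - \frac{144}{59}} + 98989} = \sqrt{\sqrt{\frac{564}{59}} + 98989} = \sqrt{\frac{2 \sqrt{8319}}{59} + 98989} = \sqrt{98989 + \frac{2 \sqrt{8319}}{59}}$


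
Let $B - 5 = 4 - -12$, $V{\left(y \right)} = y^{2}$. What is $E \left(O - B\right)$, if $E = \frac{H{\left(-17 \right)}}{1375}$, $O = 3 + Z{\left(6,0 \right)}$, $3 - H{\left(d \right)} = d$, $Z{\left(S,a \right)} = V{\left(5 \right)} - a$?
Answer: $\frac{28}{275} \approx 0.10182$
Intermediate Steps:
$Z{\left(S,a \right)} = 25 - a$ ($Z{\left(S,a \right)} = 5^{2} - a = 25 - a$)
$H{\left(d \right)} = 3 - d$
$O = 28$ ($O = 3 + \left(25 - 0\right) = 3 + \left(25 + 0\right) = 3 + 25 = 28$)
$B = 21$ ($B = 5 + \left(4 - -12\right) = 5 + \left(4 + 12\right) = 5 + 16 = 21$)
$E = \frac{4}{275}$ ($E = \frac{3 - -17}{1375} = \left(3 + 17\right) \frac{1}{1375} = 20 \cdot \frac{1}{1375} = \frac{4}{275} \approx 0.014545$)
$E \left(O - B\right) = \frac{4 \left(28 - 21\right)}{275} = \frac{4}{275} \cdot 7 = \frac{28}{275}$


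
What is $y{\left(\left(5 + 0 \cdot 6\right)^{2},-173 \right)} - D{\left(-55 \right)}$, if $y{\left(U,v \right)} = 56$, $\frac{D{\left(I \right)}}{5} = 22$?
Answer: $-54$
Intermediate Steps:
$D{\left(I \right)} = 110$ ($D{\left(I \right)} = 5 \cdot 22 = 110$)
$y{\left(\left(5 + 0 \cdot 6\right)^{2},-173 \right)} - D{\left(-55 \right)} = 56 - 110 = -54$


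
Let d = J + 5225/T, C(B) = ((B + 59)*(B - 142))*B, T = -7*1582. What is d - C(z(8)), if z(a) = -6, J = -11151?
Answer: -644678135/11074 ≈ -58216.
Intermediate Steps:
T = -11074
C(B) = B*(-142 + B)*(59 + B) (C(B) = ((59 + B)*(-142 + B))*B = ((-142 + B)*(59 + B))*B = B*(-142 + B)*(59 + B))
d = -123491399/11074 (d = -11151 + 5225/(-11074) = -11151 + 5225*(-1/11074) = -11151 - 5225/11074 = -123491399/11074 ≈ -11151.)
d - C(z(8)) = -123491399/11074 - (-6)*(-8378 + (-6)² - 83*(-6)) = -123491399/11074 - (-6)*(-8378 + 36 + 498) = -123491399/11074 - (-6)*(-7844) = -123491399/11074 - 1*47064 = -123491399/11074 - 47064 = -644678135/11074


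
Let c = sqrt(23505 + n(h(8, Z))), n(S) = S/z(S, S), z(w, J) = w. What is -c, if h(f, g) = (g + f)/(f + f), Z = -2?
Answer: -sqrt(23506) ≈ -153.32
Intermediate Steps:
h(f, g) = (f + g)/(2*f) (h(f, g) = (f + g)/((2*f)) = (f + g)*(1/(2*f)) = (f + g)/(2*f))
n(S) = 1 (n(S) = S/S = 1)
c = sqrt(23506) (c = sqrt(23505 + 1) = sqrt(23506) ≈ 153.32)
-c = -sqrt(23506)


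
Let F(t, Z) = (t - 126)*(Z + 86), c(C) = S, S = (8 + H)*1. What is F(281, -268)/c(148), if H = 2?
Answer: -2821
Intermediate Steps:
S = 10 (S = (8 + 2)*1 = 10*1 = 10)
c(C) = 10
F(t, Z) = (-126 + t)*(86 + Z)
F(281, -268)/c(148) = (-10836 - 126*(-268) + 86*281 - 268*281)/10 = (-10836 + 33768 + 24166 - 75308)*(⅒) = -28210*⅒ = -2821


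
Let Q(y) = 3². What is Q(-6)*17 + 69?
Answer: 222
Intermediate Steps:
Q(y) = 9
Q(-6)*17 + 69 = 9*17 + 69 = 153 + 69 = 222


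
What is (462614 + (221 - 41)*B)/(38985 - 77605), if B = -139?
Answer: -218797/19310 ≈ -11.331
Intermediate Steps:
(462614 + (221 - 41)*B)/(38985 - 77605) = (462614 + (221 - 41)*(-139))/(38985 - 77605) = (462614 + 180*(-139))/(-38620) = (462614 - 25020)*(-1/38620) = 437594*(-1/38620) = -218797/19310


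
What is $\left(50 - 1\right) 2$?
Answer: $98$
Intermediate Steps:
$\left(50 - 1\right) 2 = 49 \cdot 2 = 98$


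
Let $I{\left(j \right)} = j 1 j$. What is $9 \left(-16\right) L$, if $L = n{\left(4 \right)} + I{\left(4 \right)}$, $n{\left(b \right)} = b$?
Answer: $-2880$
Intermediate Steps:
$I{\left(j \right)} = j^{2}$ ($I{\left(j \right)} = j j = j^{2}$)
$L = 20$ ($L = 4 + 4^{2} = 4 + 16 = 20$)
$9 \left(-16\right) L = 9 \left(-16\right) 20 = \left(-144\right) 20 = -2880$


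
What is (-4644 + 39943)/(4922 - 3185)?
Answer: 35299/1737 ≈ 20.322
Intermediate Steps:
(-4644 + 39943)/(4922 - 3185) = 35299/1737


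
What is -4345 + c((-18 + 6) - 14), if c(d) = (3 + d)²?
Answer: -3816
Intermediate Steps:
-4345 + c((-18 + 6) - 14) = -4345 + (3 + ((-18 + 6) - 14))² = -4345 + (3 + (-12 - 14))² = -4345 + (3 - 26)² = -4345 + (-23)² = -4345 + 529 = -3816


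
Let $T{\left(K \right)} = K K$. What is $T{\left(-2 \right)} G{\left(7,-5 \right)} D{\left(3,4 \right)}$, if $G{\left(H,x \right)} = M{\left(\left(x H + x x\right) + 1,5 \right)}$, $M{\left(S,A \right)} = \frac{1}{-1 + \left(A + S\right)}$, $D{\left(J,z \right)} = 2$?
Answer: $- \frac{8}{5} \approx -1.6$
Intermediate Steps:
$M{\left(S,A \right)} = \frac{1}{-1 + A + S}$
$G{\left(H,x \right)} = \frac{1}{5 + x^{2} + H x}$ ($G{\left(H,x \right)} = \frac{1}{-1 + 5 + \left(\left(x H + x x\right) + 1\right)} = \frac{1}{-1 + 5 + \left(\left(H x + x^{2}\right) + 1\right)} = \frac{1}{-1 + 5 + \left(\left(x^{2} + H x\right) + 1\right)} = \frac{1}{-1 + 5 + \left(1 + x^{2} + H x\right)} = \frac{1}{5 + x^{2} + H x}$)
$T{\left(K \right)} = K^{2}$
$T{\left(-2 \right)} G{\left(7,-5 \right)} D{\left(3,4 \right)} = \frac{\left(-2\right)^{2}}{5 + \left(-5\right)^{2} + 7 \left(-5\right)} 2 = \frac{4}{5 + 25 - 35} \cdot 2 = \frac{4}{-5} \cdot 2 = 4 \left(- \frac{1}{5}\right) 2 = \left(- \frac{4}{5}\right) 2 = - \frac{8}{5}$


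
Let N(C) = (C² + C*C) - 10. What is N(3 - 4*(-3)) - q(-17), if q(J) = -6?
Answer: 446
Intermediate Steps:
N(C) = -10 + 2*C² (N(C) = (C² + C²) - 10 = 2*C² - 10 = -10 + 2*C²)
N(3 - 4*(-3)) - q(-17) = (-10 + 2*(3 - 4*(-3))²) - 1*(-6) = (-10 + 2*(3 + 12)²) + 6 = (-10 + 2*15²) + 6 = (-10 + 2*225) + 6 = (-10 + 450) + 6 = 440 + 6 = 446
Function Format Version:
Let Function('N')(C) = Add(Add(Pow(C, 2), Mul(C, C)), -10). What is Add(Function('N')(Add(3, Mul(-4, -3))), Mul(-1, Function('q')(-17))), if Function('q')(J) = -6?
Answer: 446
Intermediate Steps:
Function('N')(C) = Add(-10, Mul(2, Pow(C, 2))) (Function('N')(C) = Add(Add(Pow(C, 2), Pow(C, 2)), -10) = Add(Mul(2, Pow(C, 2)), -10) = Add(-10, Mul(2, Pow(C, 2))))
Add(Function('N')(Add(3, Mul(-4, -3))), Mul(-1, Function('q')(-17))) = Add(Add(-10, Mul(2, Pow(Add(3, Mul(-4, -3)), 2))), Mul(-1, -6)) = Add(Add(-10, Mul(2, Pow(Add(3, 12), 2))), 6) = Add(Add(-10, Mul(2, Pow(15, 2))), 6) = Add(Add(-10, Mul(2, 225)), 6) = Add(Add(-10, 450), 6) = Add(440, 6) = 446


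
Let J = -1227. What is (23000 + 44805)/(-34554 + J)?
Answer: -67805/35781 ≈ -1.8950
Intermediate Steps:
(23000 + 44805)/(-34554 + J) = (23000 + 44805)/(-34554 - 1227) = 67805/(-35781) = 67805*(-1/35781) = -67805/35781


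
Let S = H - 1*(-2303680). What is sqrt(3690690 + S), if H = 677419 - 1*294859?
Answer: sqrt(6376930) ≈ 2525.3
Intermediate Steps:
H = 382560 (H = 677419 - 294859 = 382560)
S = 2686240 (S = 382560 - 1*(-2303680) = 382560 + 2303680 = 2686240)
sqrt(3690690 + S) = sqrt(3690690 + 2686240) = sqrt(6376930)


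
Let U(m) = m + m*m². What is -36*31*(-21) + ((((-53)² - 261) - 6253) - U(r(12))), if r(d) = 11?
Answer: 18389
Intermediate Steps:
U(m) = m + m³
-36*31*(-21) + ((((-53)² - 261) - 6253) - U(r(12))) = -36*31*(-21) + ((((-53)² - 261) - 6253) - (11 + 11³)) = -1116*(-21) + (((2809 - 261) - 6253) - (11 + 1331)) = 23436 + ((2548 - 6253) - 1*1342) = 23436 + (-3705 - 1342) = 23436 - 5047 = 18389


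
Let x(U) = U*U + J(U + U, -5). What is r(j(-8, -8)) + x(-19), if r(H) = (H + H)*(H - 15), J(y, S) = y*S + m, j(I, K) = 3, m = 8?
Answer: 487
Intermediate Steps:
J(y, S) = 8 + S*y (J(y, S) = y*S + 8 = S*y + 8 = 8 + S*y)
r(H) = 2*H*(-15 + H) (r(H) = (2*H)*(-15 + H) = 2*H*(-15 + H))
x(U) = 8 + U² - 10*U (x(U) = U*U + (8 - 5*(U + U)) = U² + (8 - 10*U) = 8 + U² - 10*U)
r(j(-8, -8)) + x(-19) = 2*3*(-15 + 3) + (8 + (-19)² - 10*(-19)) = 2*3*(-12) + (8 + 361 + 190) = -72 + 559 = 487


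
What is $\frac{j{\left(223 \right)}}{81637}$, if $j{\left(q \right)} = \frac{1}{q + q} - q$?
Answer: $- \frac{99457}{36410102} \approx -0.0027316$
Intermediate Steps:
$j{\left(q \right)} = \frac{1}{2 q} - q$
$\frac{j{\left(223 \right)}}{81637} = \frac{\frac{1}{2 \cdot 223} - 223}{81637} = \left(\frac{1}{2} \cdot \frac{1}{223} - 223\right) \frac{1}{81637} = \left(\frac{1}{446} - 223\right) \frac{1}{81637} = \left(- \frac{99457}{446}\right) \frac{1}{81637} = - \frac{99457}{36410102}$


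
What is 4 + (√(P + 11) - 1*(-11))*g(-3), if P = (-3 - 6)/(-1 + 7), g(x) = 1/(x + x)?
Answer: 13/6 - √38/12 ≈ 1.6530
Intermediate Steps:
g(x) = 1/(2*x)
P = -3/2 (P = -9/6 = -9*⅙ = -3/2 ≈ -1.5000)
4 + (√(P + 11) - 1*(-11))*g(-3) = 4 + (√(-3/2 + 11) - 1*(-11))*((½)/(-3)) = 4 + (√(19/2) + 11)*((½)*(-⅓)) = 4 + (√38/2 + 11)*(-⅙) = 4 + (11 + √38/2)*(-⅙) = 4 + (-11/6 - √38/12) = 13/6 - √38/12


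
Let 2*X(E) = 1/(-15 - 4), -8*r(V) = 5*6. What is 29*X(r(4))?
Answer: -29/38 ≈ -0.76316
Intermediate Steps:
r(V) = -15/4 (r(V) = -5*6/8 = -⅛*30 = -15/4)
X(E) = -1/38 (X(E) = 1/(2*(-15 - 4)) = (½)/(-19) = (½)*(-1/19) = -1/38)
29*X(r(4)) = 29*(-1/38) = -29/38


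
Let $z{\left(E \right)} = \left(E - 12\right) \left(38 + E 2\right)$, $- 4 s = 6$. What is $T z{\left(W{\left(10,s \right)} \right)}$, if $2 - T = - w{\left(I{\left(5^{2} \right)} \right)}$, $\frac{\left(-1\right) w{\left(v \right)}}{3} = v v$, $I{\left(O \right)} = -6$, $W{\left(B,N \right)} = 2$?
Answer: $44520$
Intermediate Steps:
$s = - \frac{3}{2}$ ($s = \left(- \frac{1}{4}\right) 6 = - \frac{3}{2} \approx -1.5$)
$w{\left(v \right)} = - 3 v^{2}$ ($w{\left(v \right)} = - 3 v v = - 3 v^{2}$)
$z{\left(E \right)} = \left(-12 + E\right) \left(38 + 2 E\right)$
$T = -106$ ($T = 2 - - \left(-3\right) \left(-6\right)^{2} = 2 - - \left(-3\right) 36 = 2 - \left(-1\right) \left(-108\right) = 2 - 108 = -106$)
$T z{\left(W{\left(10,s \right)} \right)} = - 106 \left(-456 + 2 \cdot 2^{2} + 14 \cdot 2\right) = - 106 \left(-456 + 2 \cdot 4 + 28\right) = - 106 \left(-456 + 8 + 28\right) = \left(-106\right) \left(-420\right) = 44520$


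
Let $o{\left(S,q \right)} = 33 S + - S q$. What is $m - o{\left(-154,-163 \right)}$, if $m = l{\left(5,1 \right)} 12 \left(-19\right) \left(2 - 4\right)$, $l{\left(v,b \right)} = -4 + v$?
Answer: $30640$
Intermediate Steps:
$o{\left(S,q \right)} = 33 S - S q$
$m = 456$ ($m = \left(-4 + 5\right) 12 \left(-19\right) \left(2 - 4\right) = 1 \cdot 12 \left(-19\right) \left(-2\right) = 12 \left(-19\right) \left(-2\right) = \left(-228\right) \left(-2\right) = 456$)
$m - o{\left(-154,-163 \right)} = 456 - - 154 \left(33 - -163\right) = 456 - - 154 \left(33 + 163\right) = 456 - \left(-154\right) 196 = 456 - -30184 = 456 + 30184 = 30640$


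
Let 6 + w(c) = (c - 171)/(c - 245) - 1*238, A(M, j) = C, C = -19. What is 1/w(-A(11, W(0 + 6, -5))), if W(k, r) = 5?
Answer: -113/27496 ≈ -0.0041097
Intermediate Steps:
A(M, j) = -19
w(c) = -244 + (-171 + c)/(-245 + c) (w(c) = -6 + ((c - 171)/(c - 245) - 1*238) = -6 + ((-171 + c)/(-245 + c) - 238) = -6 + (-238 + (-171 + c)/(-245 + c)) = -244 + (-171 + c)/(-245 + c))
1/w(-A(11, W(0 + 6, -5))) = 1/((59609 - (-243)*(-19))/(-245 - 1*(-19))) = 1/((59609 - 243*19)/(-245 + 19)) = 1/((59609 - 4617)/(-226)) = 1/(-1/226*54992) = 1/(-27496/113) = -113/27496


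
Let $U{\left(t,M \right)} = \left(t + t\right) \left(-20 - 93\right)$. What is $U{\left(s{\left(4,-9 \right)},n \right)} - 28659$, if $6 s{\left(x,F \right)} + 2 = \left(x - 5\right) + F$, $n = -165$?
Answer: $-28207$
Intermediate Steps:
$s{\left(x,F \right)} = - \frac{7}{6} + \frac{F}{6} + \frac{x}{6}$ ($s{\left(x,F \right)} = - \frac{1}{3} + \frac{\left(x - 5\right) + F}{6} = - \frac{1}{3} + \frac{\left(-5 + x\right) + F}{6} = - \frac{1}{3} + \frac{-5 + F + x}{6} = - \frac{1}{3} + \left(- \frac{5}{6} + \frac{F}{6} + \frac{x}{6}\right) = - \frac{7}{6} + \frac{F}{6} + \frac{x}{6}$)
$U{\left(t,M \right)} = - 226 t$ ($U{\left(t,M \right)} = 2 t \left(-113\right) = - 226 t$)
$U{\left(s{\left(4,-9 \right)},n \right)} - 28659 = - 226 \left(- \frac{7}{6} + \frac{1}{6} \left(-9\right) + \frac{1}{6} \cdot 4\right) - 28659 = - 226 \left(- \frac{7}{6} - \frac{3}{2} + \frac{2}{3}\right) - 28659 = \left(-226\right) \left(-2\right) - 28659 = 452 - 28659 = -28207$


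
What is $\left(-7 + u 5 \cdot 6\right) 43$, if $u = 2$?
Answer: $2279$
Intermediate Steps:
$\left(-7 + u 5 \cdot 6\right) 43 = \left(-7 + 2 \cdot 5 \cdot 6\right) 43 = \left(-7 + 10 \cdot 6\right) 43 = \left(-7 + 60\right) 43 = 53 \cdot 43 = 2279$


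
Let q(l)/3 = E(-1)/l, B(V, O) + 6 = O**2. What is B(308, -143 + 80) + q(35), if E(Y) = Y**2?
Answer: 138708/35 ≈ 3963.1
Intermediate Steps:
B(V, O) = -6 + O**2
q(l) = 3/l (q(l) = 3*((-1)**2/l) = 3*(1/l) = 3/l)
B(308, -143 + 80) + q(35) = (-6 + (-143 + 80)**2) + 3/35 = (-6 + (-63)**2) + 3*(1/35) = (-6 + 3969) + 3/35 = 3963 + 3/35 = 138708/35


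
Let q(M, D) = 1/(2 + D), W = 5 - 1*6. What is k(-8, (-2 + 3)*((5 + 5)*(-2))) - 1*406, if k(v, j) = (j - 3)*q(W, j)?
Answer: -7285/18 ≈ -404.72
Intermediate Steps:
W = -1 (W = 5 - 6 = -1)
k(v, j) = (-3 + j)/(2 + j) (k(v, j) = (j - 3)/(2 + j) = (-3 + j)/(2 + j))
k(-8, (-2 + 3)*((5 + 5)*(-2))) - 1*406 = (-3 + (-2 + 3)*((5 + 5)*(-2)))/(2 + (-2 + 3)*((5 + 5)*(-2))) - 1*406 = (-3 + 1*(10*(-2)))/(2 + 1*(10*(-2))) - 406 = (-3 + 1*(-20))/(2 + 1*(-20)) - 406 = (-3 - 20)/(2 - 20) - 406 = -23/(-18) - 406 = -1/18*(-23) - 406 = 23/18 - 406 = -7285/18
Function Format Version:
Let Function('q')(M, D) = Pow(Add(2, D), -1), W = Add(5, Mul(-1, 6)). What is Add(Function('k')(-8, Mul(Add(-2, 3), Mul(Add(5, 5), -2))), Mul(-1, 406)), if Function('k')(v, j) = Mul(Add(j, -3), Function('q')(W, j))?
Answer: Rational(-7285, 18) ≈ -404.72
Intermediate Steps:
W = -1 (W = Add(5, -6) = -1)
Function('k')(v, j) = Mul(Pow(Add(2, j), -1), Add(-3, j)) (Function('k')(v, j) = Mul(Add(j, -3), Pow(Add(2, j), -1)) = Mul(Add(-3, j), Pow(Add(2, j), -1)) = Mul(Pow(Add(2, j), -1), Add(-3, j)))
Add(Function('k')(-8, Mul(Add(-2, 3), Mul(Add(5, 5), -2))), Mul(-1, 406)) = Add(Mul(Pow(Add(2, Mul(Add(-2, 3), Mul(Add(5, 5), -2))), -1), Add(-3, Mul(Add(-2, 3), Mul(Add(5, 5), -2)))), Mul(-1, 406)) = Add(Mul(Pow(Add(2, Mul(1, Mul(10, -2))), -1), Add(-3, Mul(1, Mul(10, -2)))), -406) = Add(Mul(Pow(Add(2, Mul(1, -20)), -1), Add(-3, Mul(1, -20))), -406) = Add(Mul(Pow(Add(2, -20), -1), Add(-3, -20)), -406) = Add(Mul(Pow(-18, -1), -23), -406) = Add(Mul(Rational(-1, 18), -23), -406) = Add(Rational(23, 18), -406) = Rational(-7285, 18)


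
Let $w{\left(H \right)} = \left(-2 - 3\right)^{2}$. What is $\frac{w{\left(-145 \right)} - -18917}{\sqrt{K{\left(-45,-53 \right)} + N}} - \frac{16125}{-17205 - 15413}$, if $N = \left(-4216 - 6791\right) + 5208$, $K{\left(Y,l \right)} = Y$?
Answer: $\frac{16125}{32618} - \frac{3157 i \sqrt{1461}}{487} \approx 0.49436 - 247.78 i$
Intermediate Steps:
$w{\left(H \right)} = 25$ ($w{\left(H \right)} = \left(-5\right)^{2} = 25$)
$N = -5799$ ($N = -11007 + 5208 = -5799$)
$\frac{w{\left(-145 \right)} - -18917}{\sqrt{K{\left(-45,-53 \right)} + N}} - \frac{16125}{-17205 - 15413} = \frac{25 - -18917}{\sqrt{-45 - 5799}} - \frac{16125}{-17205 - 15413} = \frac{25 + 18917}{\sqrt{-5844}} - \frac{16125}{-32618} = \frac{18942}{2 i \sqrt{1461}} - - \frac{16125}{32618} = 18942 \left(- \frac{i \sqrt{1461}}{2922}\right) + \frac{16125}{32618} = - \frac{3157 i \sqrt{1461}}{487} + \frac{16125}{32618} = \frac{16125}{32618} - \frac{3157 i \sqrt{1461}}{487}$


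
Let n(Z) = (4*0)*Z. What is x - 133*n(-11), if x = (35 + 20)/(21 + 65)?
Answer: 55/86 ≈ 0.63953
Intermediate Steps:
x = 55/86 ≈ 0.63953
n(Z) = 0 (n(Z) = 0*Z = 0)
x - 133*n(-11) = 55/86 - 133*0 = 55/86 + 0 = 55/86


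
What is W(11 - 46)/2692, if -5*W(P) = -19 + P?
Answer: 27/6730 ≈ 0.0040119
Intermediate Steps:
W(P) = 19/5 - P/5 (W(P) = -(-19 + P)/5 = 19/5 - P/5)
W(11 - 46)/2692 = (19/5 - (11 - 46)/5)/2692 = (19/5 - ⅕*(-35))*(1/2692) = (19/5 + 7)*(1/2692) = (54/5)*(1/2692) = 27/6730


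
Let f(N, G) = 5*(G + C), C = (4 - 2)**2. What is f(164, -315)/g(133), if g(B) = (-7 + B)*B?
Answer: -1555/16758 ≈ -0.092792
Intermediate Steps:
C = 4 (C = 2**2 = 4)
g(B) = B*(-7 + B)
f(N, G) = 20 + 5*G (f(N, G) = 5*(G + 4) = 5*(4 + G) = 20 + 5*G)
f(164, -315)/g(133) = (20 + 5*(-315))/((133*(-7 + 133))) = (20 - 1575)/((133*126)) = -1555/16758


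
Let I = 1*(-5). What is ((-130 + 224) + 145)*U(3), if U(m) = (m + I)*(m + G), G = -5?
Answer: 956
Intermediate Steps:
I = -5
U(m) = (-5 + m)**2 (U(m) = (m - 5)*(m - 5) = (-5 + m)*(-5 + m) = (-5 + m)**2)
((-130 + 224) + 145)*U(3) = ((-130 + 224) + 145)*(25 + 3**2 - 10*3) = (94 + 145)*(25 + 9 - 30) = 239*4 = 956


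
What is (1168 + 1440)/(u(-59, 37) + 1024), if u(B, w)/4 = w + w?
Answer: 326/165 ≈ 1.9758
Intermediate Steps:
u(B, w) = 8*w (u(B, w) = 4*(w + w) = 4*(2*w) = 8*w)
(1168 + 1440)/(u(-59, 37) + 1024) = (1168 + 1440)/(8*37 + 1024) = 2608/(296 + 1024) = 2608/1320 = 2608*(1/1320) = 326/165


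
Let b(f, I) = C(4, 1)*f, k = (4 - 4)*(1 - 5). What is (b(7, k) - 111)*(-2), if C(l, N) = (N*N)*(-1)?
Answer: 236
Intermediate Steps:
C(l, N) = -N² (C(l, N) = N²*(-1) = -N²)
k = 0 (k = 0*(-4) = 0)
b(f, I) = -f (b(f, I) = (-1*1²)*f = (-1*1)*f = -f)
(b(7, k) - 111)*(-2) = (-1*7 - 111)*(-2) = (-7 - 111)*(-2) = -118*(-2) = 236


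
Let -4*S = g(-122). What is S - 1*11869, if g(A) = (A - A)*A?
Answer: -11869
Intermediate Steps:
g(A) = 0 (g(A) = 0*A = 0)
S = 0 (S = -¼*0 = 0)
S - 1*11869 = 0 - 1*11869 = 0 - 11869 = -11869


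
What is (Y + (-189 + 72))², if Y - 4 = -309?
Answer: 178084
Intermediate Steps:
Y = -305 (Y = 4 - 309 = -305)
(Y + (-189 + 72))² = (-305 + (-189 + 72))² = (-305 - 117)² = (-422)² = 178084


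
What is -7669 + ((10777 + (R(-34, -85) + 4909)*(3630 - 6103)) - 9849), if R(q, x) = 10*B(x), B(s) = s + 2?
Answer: -10094108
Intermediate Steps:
B(s) = 2 + s
R(q, x) = 20 + 10*x (R(q, x) = 10*(2 + x) = 20 + 10*x)
-7669 + ((10777 + (R(-34, -85) + 4909)*(3630 - 6103)) - 9849) = -7669 + ((10777 + ((20 + 10*(-85)) + 4909)*(3630 - 6103)) - 9849) = -7669 + ((10777 + ((20 - 850) + 4909)*(-2473)) - 9849) = -7669 + ((10777 + (-830 + 4909)*(-2473)) - 9849) = -7669 + ((10777 + 4079*(-2473)) - 9849) = -7669 + ((10777 - 10087367) - 9849) = -7669 + (-10076590 - 9849) = -7669 - 10086439 = -10094108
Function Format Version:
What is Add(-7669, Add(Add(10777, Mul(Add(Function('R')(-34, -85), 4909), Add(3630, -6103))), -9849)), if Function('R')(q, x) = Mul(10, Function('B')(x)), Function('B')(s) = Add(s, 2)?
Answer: -10094108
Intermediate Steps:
Function('B')(s) = Add(2, s)
Function('R')(q, x) = Add(20, Mul(10, x)) (Function('R')(q, x) = Mul(10, Add(2, x)) = Add(20, Mul(10, x)))
Add(-7669, Add(Add(10777, Mul(Add(Function('R')(-34, -85), 4909), Add(3630, -6103))), -9849)) = Add(-7669, Add(Add(10777, Mul(Add(Add(20, Mul(10, -85)), 4909), Add(3630, -6103))), -9849)) = Add(-7669, Add(Add(10777, Mul(Add(Add(20, -850), 4909), -2473)), -9849)) = Add(-7669, Add(Add(10777, Mul(Add(-830, 4909), -2473)), -9849)) = Add(-7669, Add(Add(10777, Mul(4079, -2473)), -9849)) = Add(-7669, Add(Add(10777, -10087367), -9849)) = Add(-7669, Add(-10076590, -9849)) = Add(-7669, -10086439) = -10094108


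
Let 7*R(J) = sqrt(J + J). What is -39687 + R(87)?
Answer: -39687 + sqrt(174)/7 ≈ -39685.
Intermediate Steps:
R(J) = sqrt(2)*sqrt(J)/7 (R(J) = sqrt(J + J)/7 = sqrt(2*J)/7 = (sqrt(2)*sqrt(J))/7 = sqrt(2)*sqrt(J)/7)
-39687 + R(87) = -39687 + sqrt(2)*sqrt(87)/7 = -39687 + sqrt(174)/7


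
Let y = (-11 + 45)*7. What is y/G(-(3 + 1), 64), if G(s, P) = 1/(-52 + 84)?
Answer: 7616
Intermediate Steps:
G(s, P) = 1/32
y = 238 (y = 34*7 = 238)
y/G(-(3 + 1), 64) = 238/(1/32) = 238*32 = 7616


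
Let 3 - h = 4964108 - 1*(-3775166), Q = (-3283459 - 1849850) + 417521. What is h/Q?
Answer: 8739271/4715788 ≈ 1.8532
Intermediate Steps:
Q = -4715788 (Q = -5133309 + 417521 = -4715788)
h = -8739271 (h = 3 - (4964108 - 1*(-3775166)) = 3 - (4964108 + 3775166) = 3 - 1*8739274 = 3 - 8739274 = -8739271)
h/Q = -8739271/(-4715788) = -8739271*(-1/4715788) = 8739271/4715788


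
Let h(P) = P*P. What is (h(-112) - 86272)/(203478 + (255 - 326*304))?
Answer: -73728/104629 ≈ -0.70466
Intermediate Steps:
h(P) = P²
(h(-112) - 86272)/(203478 + (255 - 326*304)) = ((-112)² - 86272)/(203478 + (255 - 326*304)) = (12544 - 86272)/(203478 + (255 - 99104)) = -73728/(203478 - 98849) = -73728/104629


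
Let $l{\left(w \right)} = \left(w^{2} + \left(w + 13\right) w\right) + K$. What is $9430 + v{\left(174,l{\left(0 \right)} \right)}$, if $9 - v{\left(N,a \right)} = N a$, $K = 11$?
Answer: $7525$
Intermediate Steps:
$l{\left(w \right)} = 11 + w^{2} + w \left(13 + w\right)$ ($l{\left(w \right)} = \left(w^{2} + \left(w + 13\right) w\right) + 11 = \left(w^{2} + \left(13 + w\right) w\right) + 11 = \left(w^{2} + w \left(13 + w\right)\right) + 11 = 11 + w^{2} + w \left(13 + w\right)$)
$v{\left(N,a \right)} = 9 - N a$
$9430 + v{\left(174,l{\left(0 \right)} \right)} = 9430 + \left(9 - 174 \left(11 + 2 \cdot 0^{2} + 13 \cdot 0\right)\right) = 9430 + \left(9 - 174 \left(11 + 2 \cdot 0 + 0\right)\right) = 9430 + \left(9 - 174 \left(11 + 0 + 0\right)\right) = 9430 + \left(9 - 174 \cdot 11\right) = 9430 + \left(9 - 1914\right) = 9430 - 1905 = 7525$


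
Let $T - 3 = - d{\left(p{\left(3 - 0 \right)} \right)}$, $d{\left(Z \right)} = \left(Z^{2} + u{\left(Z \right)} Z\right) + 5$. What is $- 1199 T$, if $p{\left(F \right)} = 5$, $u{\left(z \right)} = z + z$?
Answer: $92323$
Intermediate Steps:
$u{\left(z \right)} = 2 z$
$d{\left(Z \right)} = 5 + 3 Z^{2}$ ($d{\left(Z \right)} = \left(Z^{2} + 2 Z Z\right) + 5 = \left(Z^{2} + 2 Z^{2}\right) + 5 = 3 Z^{2} + 5 = 5 + 3 Z^{2}$)
$T = -77$ ($T = 3 - \left(5 + 3 \cdot 5^{2}\right) = 3 - \left(5 + 3 \cdot 25\right) = 3 - \left(5 + 75\right) = 3 - 80 = -77$)
$- 1199 T = \left(-1199\right) \left(-77\right) = 92323$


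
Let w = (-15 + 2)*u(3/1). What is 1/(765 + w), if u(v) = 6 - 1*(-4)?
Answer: 1/635 ≈ 0.0015748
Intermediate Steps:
u(v) = 10 (u(v) = 6 + 4 = 10)
w = -130 (w = (-15 + 2)*10 = -13*10 = -130)
1/(765 + w) = 1/(765 - 130) = 1/635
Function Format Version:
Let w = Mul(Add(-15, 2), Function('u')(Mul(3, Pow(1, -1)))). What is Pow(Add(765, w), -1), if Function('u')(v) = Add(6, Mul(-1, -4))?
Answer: Rational(1, 635) ≈ 0.0015748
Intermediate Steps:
Function('u')(v) = 10 (Function('u')(v) = Add(6, 4) = 10)
w = -130 (w = Mul(Add(-15, 2), 10) = Mul(-13, 10) = -130)
Pow(Add(765, w), -1) = Pow(Add(765, -130), -1) = Pow(635, -1) = Rational(1, 635)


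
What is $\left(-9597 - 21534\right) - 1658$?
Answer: $-32789$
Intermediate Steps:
$\left(-9597 - 21534\right) - 1658 = -31131 - 1658 = -32789$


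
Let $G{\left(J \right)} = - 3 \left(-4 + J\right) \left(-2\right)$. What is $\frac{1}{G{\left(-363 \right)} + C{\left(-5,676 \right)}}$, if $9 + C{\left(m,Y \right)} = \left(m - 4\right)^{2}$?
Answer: $- \frac{1}{2130} \approx -0.00046948$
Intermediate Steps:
$C{\left(m,Y \right)} = -9 + \left(-4 + m\right)^{2}$ ($C{\left(m,Y \right)} = -9 + \left(m - 4\right)^{2} = -9 + \left(-4 + m\right)^{2}$)
$G{\left(J \right)} = -24 + 6 J$ ($G{\left(J \right)} = \left(12 - 3 J\right) \left(-2\right) = -24 + 6 J$)
$\frac{1}{G{\left(-363 \right)} + C{\left(-5,676 \right)}} = \frac{1}{\left(-24 + 6 \left(-363\right)\right) - \left(9 - \left(-4 - 5\right)^{2}\right)} = \frac{1}{\left(-24 - 2178\right) - \left(9 - \left(-9\right)^{2}\right)} = \frac{1}{-2202 + \left(-9 + 81\right)} = \frac{1}{-2202 + 72} = \frac{1}{-2130} = - \frac{1}{2130}$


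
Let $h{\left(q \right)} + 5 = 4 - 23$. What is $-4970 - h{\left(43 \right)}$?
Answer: $-4946$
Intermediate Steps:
$h{\left(q \right)} = -24$ ($h{\left(q \right)} = -5 + \left(4 - 23\right) = -5 - 19 = -24$)
$-4970 - h{\left(43 \right)} = -4970 - -24 = -4970 + 24 = -4946$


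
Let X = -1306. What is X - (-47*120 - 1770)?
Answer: 6104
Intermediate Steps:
X - (-47*120 - 1770) = -1306 - (-47*120 - 1770) = -1306 - (-5640 - 1770) = -1306 - 1*(-7410) = -1306 + 7410 = 6104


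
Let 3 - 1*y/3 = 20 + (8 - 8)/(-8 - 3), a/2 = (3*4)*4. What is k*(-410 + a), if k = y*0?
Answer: 0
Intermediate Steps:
a = 96 (a = 2*((3*4)*4) = 2*(12*4) = 2*48 = 96)
y = -51 (y = 9 - 3*(20 + (8 - 8)/(-8 - 3)) = 9 - 3*(20 + 0/(-11)) = 9 - 3*(20 + 0*(-1/11)) = 9 - 3*(20 + 0) = 9 - 3*20 = 9 - 60 = -51)
k = 0 (k = -51*0 = 0)
k*(-410 + a) = 0*(-410 + 96) = 0*(-314) = 0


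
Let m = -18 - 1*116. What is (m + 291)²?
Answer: 24649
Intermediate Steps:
m = -134 (m = -18 - 116 = -134)
(m + 291)² = (-134 + 291)² = 157² = 24649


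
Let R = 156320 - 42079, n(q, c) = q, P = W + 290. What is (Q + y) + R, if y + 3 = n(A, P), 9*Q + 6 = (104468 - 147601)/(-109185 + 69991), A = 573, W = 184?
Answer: 40498928975/352746 ≈ 1.1481e+5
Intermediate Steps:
Q = -192031/352746 (Q = -⅔ + ((104468 - 147601)/(-109185 + 69991))/9 = -⅔ + (-43133/(-39194))/9 = -⅔ + (-43133*(-1/39194))/9 = -⅔ + (⅑)*(43133/39194) = -⅔ + 43133/352746 = -192031/352746 ≈ -0.54439)
P = 474 (P = 184 + 290 = 474)
y = 570 (y = -3 + 573 = 570)
R = 114241
(Q + y) + R = (-192031/352746 + 570) + 114241 = 200873189/352746 + 114241 = 40498928975/352746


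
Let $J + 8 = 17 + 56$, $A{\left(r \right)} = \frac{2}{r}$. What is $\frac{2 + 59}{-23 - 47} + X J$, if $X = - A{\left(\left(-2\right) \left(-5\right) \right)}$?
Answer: $- \frac{971}{70} \approx -13.871$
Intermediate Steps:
$J = 65$ ($J = -8 + \left(17 + 56\right) = -8 + 73 = 65$)
$X = - \frac{1}{5}$ ($X = - \frac{2}{\left(-2\right) \left(-5\right)} = - \frac{2}{10} = \left(-1\right) \frac{1}{5} = - \frac{1}{5} \approx -0.2$)
$\frac{2 + 59}{-23 - 47} + X J = \frac{2 + 59}{-23 - 47} - 13 = \frac{61}{-70} - 13 = 61 \left(- \frac{1}{70}\right) - 13 = - \frac{61}{70} - 13 = - \frac{971}{70}$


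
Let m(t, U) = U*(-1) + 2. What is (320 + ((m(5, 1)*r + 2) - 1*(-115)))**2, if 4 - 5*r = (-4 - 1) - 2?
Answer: 4822416/25 ≈ 1.9290e+5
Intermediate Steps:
r = 11/5 (r = 4/5 - ((-4 - 1) - 2)/5 = 4/5 - (-5 - 2)/5 = 4/5 - 1/5*(-7) = 4/5 + 7/5 = 11/5 ≈ 2.2000)
m(t, U) = 2 - U (m(t, U) = -U + 2 = 2 - U)
(320 + ((m(5, 1)*r + 2) - 1*(-115)))**2 = (320 + (((2 - 1*1)*(11/5) + 2) - 1*(-115)))**2 = (320 + (((2 - 1)*(11/5) + 2) + 115))**2 = (320 + ((1*(11/5) + 2) + 115))**2 = (320 + ((11/5 + 2) + 115))**2 = (320 + (21/5 + 115))**2 = (320 + 596/5)**2 = (2196/5)**2 = 4822416/25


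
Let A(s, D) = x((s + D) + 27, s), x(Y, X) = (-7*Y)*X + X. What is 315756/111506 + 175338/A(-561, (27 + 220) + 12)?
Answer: 175173583/65621281 ≈ 2.6695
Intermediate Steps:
x(Y, X) = X - 7*X*Y (x(Y, X) = -7*X*Y + X = X - 7*X*Y)
A(s, D) = s*(-188 - 7*D - 7*s) (A(s, D) = s*(1 - 7*((s + D) + 27)) = s*(1 - 7*((D + s) + 27)) = s*(1 - 7*(27 + D + s)) = s*(1 + (-189 - 7*D - 7*s)) = s*(-188 - 7*D - 7*s))
315756/111506 + 175338/A(-561, (27 + 220) + 12) = 315756/111506 + 175338/((-1*(-561)*(188 + 7*((27 + 220) + 12) + 7*(-561)))) = 315756*(1/111506) + 175338/((-1*(-561)*(188 + 7*(247 + 12) - 3927))) = 157878/55753 + 175338/((-1*(-561)*(188 + 7*259 - 3927))) = 157878/55753 + 175338/((-1*(-561)*(188 + 1813 - 3927))) = 157878/55753 + 175338/((-1*(-561)*(-1926))) = 157878/55753 + 175338/(-1080486) = 157878/55753 + 175338*(-1/1080486) = 157878/55753 - 191/1177 = 175173583/65621281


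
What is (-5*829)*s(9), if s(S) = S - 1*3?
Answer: -24870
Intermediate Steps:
s(S) = -3 + S (s(S) = S - 3 = -3 + S)
(-5*829)*s(9) = (-5*829)*(-3 + 9) = -4145*6 = -24870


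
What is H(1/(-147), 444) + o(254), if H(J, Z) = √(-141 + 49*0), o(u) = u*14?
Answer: 3556 + I*√141 ≈ 3556.0 + 11.874*I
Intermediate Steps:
o(u) = 14*u
H(J, Z) = I*√141 (H(J, Z) = √(-141 + 0) = √(-141) = I*√141)
H(1/(-147), 444) + o(254) = I*√141 + 14*254 = I*√141 + 3556 = 3556 + I*√141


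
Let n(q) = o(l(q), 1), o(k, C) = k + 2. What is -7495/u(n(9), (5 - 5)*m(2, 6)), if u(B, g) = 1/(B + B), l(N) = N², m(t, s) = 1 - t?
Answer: -1244170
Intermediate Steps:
o(k, C) = 2 + k
n(q) = 2 + q²
u(B, g) = 1/(2*B)
-7495/u(n(9), (5 - 5)*m(2, 6)) = -7495/(1/(2*(2 + 9²))) = -7495/(1/(2*(2 + 81))) = -7495/((½)/83) = -7495/((½)*(1/83)) = -7495/1/166 = -7495*166 = -1244170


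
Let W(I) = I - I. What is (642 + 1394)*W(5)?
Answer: 0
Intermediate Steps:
W(I) = 0
(642 + 1394)*W(5) = (642 + 1394)*0 = 2036*0 = 0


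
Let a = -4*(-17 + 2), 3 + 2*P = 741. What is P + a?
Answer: 429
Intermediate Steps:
P = 369 (P = -3/2 + (1/2)*741 = -3/2 + 741/2 = 369)
a = 60 (a = -4*(-15) = 60)
P + a = 369 + 60 = 429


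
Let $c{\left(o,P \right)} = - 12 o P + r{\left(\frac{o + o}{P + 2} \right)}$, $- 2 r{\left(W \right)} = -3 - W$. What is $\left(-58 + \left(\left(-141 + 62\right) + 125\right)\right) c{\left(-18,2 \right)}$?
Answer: $-5148$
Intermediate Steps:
$r{\left(W \right)} = \frac{3}{2} + \frac{W}{2}$ ($r{\left(W \right)} = - \frac{-3 - W}{2} = \frac{3}{2} + \frac{W}{2}$)
$c{\left(o,P \right)} = \frac{3}{2} + \frac{o}{2 + P} - 12 P o$ ($c{\left(o,P \right)} = - 12 o P + \left(\frac{3}{2} + \frac{\left(o + o\right) \frac{1}{P + 2}}{2}\right) = - 12 P o + \left(\frac{3}{2} + \frac{2 o \frac{1}{2 + P}}{2}\right) = - 12 P o + \left(\frac{3}{2} + \frac{o}{2 + P}\right) = \frac{3}{2} + \frac{o}{2 + P} - 12 P o$)
$\left(-58 + \left(\left(-141 + 62\right) + 125\right)\right) c{\left(-18,2 \right)} = \left(-58 + \left(\left(-141 + 62\right) + 125\right)\right) \frac{-18 + \frac{3 \left(1 - 16 \left(-18\right)\right) \left(2 + 2\right)}{2}}{2 + 2} = \left(-58 + \left(-79 + 125\right)\right) \frac{-18 + \frac{3}{2} \left(1 + 288\right) 4}{4} = \left(-58 + 46\right) \frac{-18 + \frac{3}{2} \cdot 289 \cdot 4}{4} = - 12 \frac{-18 + 1734}{4} = - 12 \cdot \frac{1}{4} \cdot 1716 = \left(-12\right) 429 = -5148$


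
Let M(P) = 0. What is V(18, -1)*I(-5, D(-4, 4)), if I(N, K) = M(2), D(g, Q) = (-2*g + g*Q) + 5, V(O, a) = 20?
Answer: 0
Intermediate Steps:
D(g, Q) = 5 - 2*g + Q*g (D(g, Q) = (-2*g + Q*g) + 5 = 5 - 2*g + Q*g)
I(N, K) = 0
V(18, -1)*I(-5, D(-4, 4)) = 20*0 = 0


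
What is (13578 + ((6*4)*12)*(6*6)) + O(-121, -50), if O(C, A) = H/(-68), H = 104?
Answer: 407056/17 ≈ 23944.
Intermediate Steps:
O(C, A) = -26/17 (O(C, A) = 104/(-68) = 104*(-1/68) = -26/17)
(13578 + ((6*4)*12)*(6*6)) + O(-121, -50) = (13578 + ((6*4)*12)*(6*6)) - 26/17 = (13578 + (24*12)*36) - 26/17 = (13578 + 288*36) - 26/17 = (13578 + 10368) - 26/17 = 23946 - 26/17 = 407056/17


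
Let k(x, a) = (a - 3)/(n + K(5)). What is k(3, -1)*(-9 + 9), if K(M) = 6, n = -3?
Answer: 0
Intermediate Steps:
k(x, a) = -1 + a/3 (k(x, a) = (a - 3)/(-3 + 6) = (-3 + a)/3 = (-3 + a)*(⅓) = -1 + a/3)
k(3, -1)*(-9 + 9) = (-1 + (⅓)*(-1))*(-9 + 9) = (-1 - ⅓)*0 = -4/3*0 = 0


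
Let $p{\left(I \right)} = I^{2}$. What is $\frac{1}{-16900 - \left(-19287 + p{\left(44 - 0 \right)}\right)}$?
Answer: $\frac{1}{451} \approx 0.0022173$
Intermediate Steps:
$\frac{1}{-16900 - \left(-19287 + p{\left(44 - 0 \right)}\right)} = \frac{1}{-16900 - \left(-19287 + \left(44 - 0\right)^{2}\right)} = \frac{1}{-16900 - \left(-19287 + \left(44 + 0\right)^{2}\right)} = \frac{1}{-16900 - \left(-19287 + 44^{2}\right)} = \frac{1}{-16900 - \left(-19287 + 1936\right)} = \frac{1}{-16900 - -17351} = \frac{1}{-16900 + 17351} = \frac{1}{451}$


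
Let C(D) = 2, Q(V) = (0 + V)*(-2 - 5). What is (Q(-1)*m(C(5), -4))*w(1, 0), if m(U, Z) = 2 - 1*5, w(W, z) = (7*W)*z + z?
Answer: 0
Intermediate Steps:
w(W, z) = z + 7*W*z (w(W, z) = 7*W*z + z = z + 7*W*z)
Q(V) = -7*V (Q(V) = V*(-7) = -7*V)
m(U, Z) = -3 (m(U, Z) = 2 - 5 = -3)
(Q(-1)*m(C(5), -4))*w(1, 0) = (-7*(-1)*(-3))*(0*(1 + 7*1)) = (7*(-3))*(0*(1 + 7)) = -0*8 = -21*0 = 0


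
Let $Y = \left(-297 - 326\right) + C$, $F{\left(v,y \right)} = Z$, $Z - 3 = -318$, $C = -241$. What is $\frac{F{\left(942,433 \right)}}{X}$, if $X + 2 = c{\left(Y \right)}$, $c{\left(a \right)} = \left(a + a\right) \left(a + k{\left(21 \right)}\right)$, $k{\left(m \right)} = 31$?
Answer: $- \frac{315}{1439422} \approx -0.00021884$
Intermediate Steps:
$Z = -315$ ($Z = 3 - 318 = -315$)
$F{\left(v,y \right)} = -315$
$Y = -864$ ($Y = \left(-297 - 326\right) - 241 = -623 - 241 = -864$)
$c{\left(a \right)} = 2 a \left(31 + a\right)$ ($c{\left(a \right)} = \left(a + a\right) \left(a + 31\right) = 2 a \left(31 + a\right)$)
$X = 1439422$ ($X = -2 + 2 \left(-864\right) \left(31 - 864\right) = -2 + 2 \left(-864\right) \left(-833\right) = -2 + 1439424 = 1439422$)
$\frac{F{\left(942,433 \right)}}{X} = - \frac{315}{1439422}$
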